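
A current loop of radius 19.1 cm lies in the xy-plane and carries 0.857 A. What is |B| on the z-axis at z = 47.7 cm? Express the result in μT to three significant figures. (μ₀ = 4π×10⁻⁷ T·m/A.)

B ≈ 0.145 μT

On the axis of a circular loop, B = μ₀IR² / [2(R²+z²)^(3/2)].
R² + z² = (0.191)² + (0.477)² = 0.264 m², and (R²+z²)^(3/2) = 0.136 m³.
B = (4π×10⁻⁷ × 0.857 × 0.03648) / (2 × 0.136) = 1.45×10⁻⁷ T.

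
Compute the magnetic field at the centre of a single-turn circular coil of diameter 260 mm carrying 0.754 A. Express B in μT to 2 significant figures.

B ≈ 3.6 μT

At the centre of a circular loop the Biot–Savart law gives B = μ₀I/(2R) (so R = 0.13 m).
B = (4π×10⁻⁷ × 0.754) / (2 × 0.13) = 3.64×10⁻⁶ T.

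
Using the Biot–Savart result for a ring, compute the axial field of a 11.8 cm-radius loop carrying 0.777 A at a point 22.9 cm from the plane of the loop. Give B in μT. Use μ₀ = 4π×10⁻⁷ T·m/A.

B ≈ 0.398 μT

On the axis of a circular loop, B = μ₀IR² / [2(R²+z²)^(3/2)].
R² + z² = (0.118)² + (0.229)² = 0.06636 m², and (R²+z²)^(3/2) = 1.71×10⁻² m³.
B = (4π×10⁻⁷ × 0.777 × 0.01392) / (2 × 1.71×10⁻²) = 3.98×10⁻⁷ T.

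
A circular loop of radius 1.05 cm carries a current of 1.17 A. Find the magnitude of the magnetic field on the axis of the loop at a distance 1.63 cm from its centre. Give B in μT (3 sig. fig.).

B ≈ 11.1 μT

On the axis of a circular loop, B = μ₀IR² / [2(R²+z²)^(3/2)].
R² + z² = (0.0105)² + (0.0163)² = 0.0003759 m², and (R²+z²)^(3/2) = 7.29×10⁻⁶ m³.
B = (4π×10⁻⁷ × 1.17 × 0.0001103) / (2 × 7.29×10⁻⁶) = 1.11×10⁻⁵ T.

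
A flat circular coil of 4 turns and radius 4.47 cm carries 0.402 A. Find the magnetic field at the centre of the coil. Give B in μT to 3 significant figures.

For an N-turn flat coil, B = Nμ₀I/(2R) with R = 0.0447 m.
B = 4 × 5.65×10⁻⁶ T = 2.26×10⁻⁵ T.

B ≈ 22.6 μT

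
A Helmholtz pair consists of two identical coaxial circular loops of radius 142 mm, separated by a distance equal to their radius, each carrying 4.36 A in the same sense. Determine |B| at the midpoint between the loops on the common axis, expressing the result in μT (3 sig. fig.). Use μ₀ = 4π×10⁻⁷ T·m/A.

Each loop contributes B = μ₀IR²/[2(R²+z²)^(3/2)] on the axis, with z measured from that loop.
Loop 1 (z = 0.071 m): B₁ = 1.38×10⁻⁵ T. Loop 2 (z = 0.071 m): B₂ = 1.38×10⁻⁵ T.
The fields add: B = B₁ + B₂ = 2.76×10⁻⁵ T.

B ≈ 27.6 μT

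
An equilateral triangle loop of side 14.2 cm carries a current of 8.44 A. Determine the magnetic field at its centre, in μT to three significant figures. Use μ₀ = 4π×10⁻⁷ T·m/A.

Each side is a finite straight segment at perpendicular distance d = a/(2 tan(π/3)) = 0.04099 m from the centre, with end-angles ±π/3.
One side contributes B₁ = (μ₀I/4πd)·2 sin(π/3) = 3.57×10⁻⁵ T.
All 3 sides add in the same direction: B = 3 × 3.57×10⁻⁵ = 1.07×10⁻⁴ T.

B ≈ 107 μT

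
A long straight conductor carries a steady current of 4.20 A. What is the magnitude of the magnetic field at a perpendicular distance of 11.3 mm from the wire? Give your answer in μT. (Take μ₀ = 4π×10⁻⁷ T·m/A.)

For an infinitely long straight wire, B = μ₀I/(2πd).
B = (4π×10⁻⁷ × 4.20) / (2π × 0.0113) = 7.43×10⁻⁵ T.

B ≈ 74.3 μT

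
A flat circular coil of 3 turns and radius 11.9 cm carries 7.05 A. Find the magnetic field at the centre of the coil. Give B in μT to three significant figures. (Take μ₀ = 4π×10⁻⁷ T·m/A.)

B ≈ 112 μT

For an N-turn flat coil, B = Nμ₀I/(2R) with R = 0.119 m.
B = 3 × 3.72×10⁻⁵ T = 1.12×10⁻⁴ T.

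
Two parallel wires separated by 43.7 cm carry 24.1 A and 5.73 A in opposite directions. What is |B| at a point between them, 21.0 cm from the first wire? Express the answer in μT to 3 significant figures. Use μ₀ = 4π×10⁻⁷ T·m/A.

Each long wire gives B = μ₀I/(2πd). Distances are d₁ = 0.21 m and d₂ = 0.227 m.
B₁ = 2.30×10⁻⁵ T, B₂ = 5.05×10⁻⁶ T.
Between antiparallel currents both contributions point the same way, so they add. B = B₁ + B₂ = 2.30×10⁻⁵ + 5.05×10⁻⁶ = 2.80×10⁻⁵ T.

B ≈ 28.0 μT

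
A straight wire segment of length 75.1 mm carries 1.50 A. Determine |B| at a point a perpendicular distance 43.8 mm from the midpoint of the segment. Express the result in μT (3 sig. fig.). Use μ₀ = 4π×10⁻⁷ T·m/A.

For a finite straight segment, B = (μ₀I/4πd)(sinθ₁ + sinθ₂), where θ₁, θ₂ are the angles from the perpendicular to each end.
The perpendicular from the point meets the wire at its midpoint, so each end is L/2 = 0.03755 m away along the wire.
sinθ₁ = 0.03755/√(0.03755²+0.0438²) = 0.6509; sinθ₂ = 0.03755/√(0.03755²+0.0438²) = 0.6509.
B = (4π×10⁻⁷ × 1.50) / (4π × 0.0438) × (0.6509 + 0.6509) = 4.46×10⁻⁶ T.

B ≈ 4.46 μT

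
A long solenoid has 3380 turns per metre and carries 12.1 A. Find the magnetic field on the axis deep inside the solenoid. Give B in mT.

B ≈ 51.4 mT

Inside a long solenoid, B = μ₀nI with n = 3380 turns/m.
B = 4π×10⁻⁷ × 3380 × 12.1 = 5.14×10⁻² T.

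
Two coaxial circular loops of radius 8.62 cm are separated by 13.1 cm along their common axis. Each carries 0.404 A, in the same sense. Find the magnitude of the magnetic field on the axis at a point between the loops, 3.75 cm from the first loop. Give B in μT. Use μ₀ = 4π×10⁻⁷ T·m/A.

Each loop contributes B = μ₀IR²/[2(R²+z²)^(3/2)] on the axis, with z measured from that loop.
Loop 1 (z = 0.0375 m): B₁ = 2.27×10⁻⁶ T. Loop 2 (z = 0.0935 m): B₂ = 9.17×10⁻⁷ T.
The fields add: B = B₁ + B₂ = 3.19×10⁻⁶ T.

B ≈ 3.19 μT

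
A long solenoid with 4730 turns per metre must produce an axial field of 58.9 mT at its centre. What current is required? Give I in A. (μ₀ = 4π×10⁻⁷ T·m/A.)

I ≈ 9.91 A

Inside a long solenoid B = μ₀nI with n = 4730 m⁻¹, so I = B/(μ₀n).
I = 5.89×10⁻² / (4π×10⁻⁷ × 4730) = 9.91 A.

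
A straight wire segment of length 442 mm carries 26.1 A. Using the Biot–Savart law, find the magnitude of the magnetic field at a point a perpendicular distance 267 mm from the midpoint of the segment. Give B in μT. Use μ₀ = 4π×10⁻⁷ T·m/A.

B ≈ 12.5 μT

For a finite straight segment, B = (μ₀I/4πd)(sinθ₁ + sinθ₂), where θ₁, θ₂ are the angles from the perpendicular to each end.
The perpendicular from the point meets the wire at its midpoint, so each end is L/2 = 0.221 m away along the wire.
sinθ₁ = 0.221/√(0.221²+0.267²) = 0.6376; sinθ₂ = 0.221/√(0.221²+0.267²) = 0.6376.
B = (4π×10⁻⁷ × 26.1) / (4π × 0.267) × (0.6376 + 0.6376) = 1.25×10⁻⁵ T.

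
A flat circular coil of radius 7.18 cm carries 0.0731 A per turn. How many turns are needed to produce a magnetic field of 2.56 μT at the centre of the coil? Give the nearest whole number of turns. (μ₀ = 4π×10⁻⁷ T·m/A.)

For an N-turn coil, B = Nμ₀I/(2R). A single turn gives B₁ = 6.40×10⁻⁷ T with R = 0.0718 m.
N = B/B₁ = 2.56×10⁻⁶ / 6.40×10⁻⁷ = 4.00.

N = 4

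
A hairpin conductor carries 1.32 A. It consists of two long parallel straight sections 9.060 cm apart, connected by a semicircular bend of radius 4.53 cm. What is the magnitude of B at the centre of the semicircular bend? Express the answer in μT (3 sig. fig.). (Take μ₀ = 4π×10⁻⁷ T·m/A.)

The semicircular arc contributes B_arc = μ₀I·π/(4πR) = μ₀I/(4R) = 9.15×10⁻⁶ T.
Each semi-infinite lead is at perpendicular distance R = 0.0453 m from the centre, with the perpendicular foot at its near end, so it contributes μ₀I/(4πR); both point the same way, together 5.83×10⁻⁶ T.
Arc and leads all point the same direction: B = 9.15×10⁻⁶ + 5.83×10⁻⁶ = 1.50×10⁻⁵ T.

B ≈ 15.0 μT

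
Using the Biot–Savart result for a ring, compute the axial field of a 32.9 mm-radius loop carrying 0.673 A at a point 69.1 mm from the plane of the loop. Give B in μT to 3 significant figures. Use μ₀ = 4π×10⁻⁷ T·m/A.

On the axis of a circular loop, B = μ₀IR² / [2(R²+z²)^(3/2)].
R² + z² = (0.0329)² + (0.0691)² = 0.005857 m², and (R²+z²)^(3/2) = 4.48×10⁻⁴ m³.
B = (4π×10⁻⁷ × 0.673 × 0.001082) / (2 × 4.48×10⁻⁴) = 1.02×10⁻⁶ T.

B ≈ 1.02 μT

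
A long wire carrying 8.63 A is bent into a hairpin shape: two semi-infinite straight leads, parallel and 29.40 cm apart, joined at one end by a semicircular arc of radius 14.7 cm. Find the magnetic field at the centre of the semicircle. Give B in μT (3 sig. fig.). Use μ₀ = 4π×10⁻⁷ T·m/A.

B ≈ 30.2 μT

The semicircular arc contributes B_arc = μ₀I·π/(4πR) = μ₀I/(4R) = 1.84×10⁻⁵ T.
Each semi-infinite lead is at perpendicular distance R = 0.147 m from the centre, with the perpendicular foot at its near end, so it contributes μ₀I/(4πR); both point the same way, together 1.17×10⁻⁵ T.
Arc and leads all point the same direction: B = 1.84×10⁻⁵ + 1.17×10⁻⁵ = 3.02×10⁻⁵ T.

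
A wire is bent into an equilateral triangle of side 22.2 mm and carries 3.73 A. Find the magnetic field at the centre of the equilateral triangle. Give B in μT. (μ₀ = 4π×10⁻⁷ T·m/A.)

Each side is a finite straight segment at perpendicular distance d = a/(2 tan(π/3)) = 0.006409 m from the centre, with end-angles ±π/3.
One side contributes B₁ = (μ₀I/4πd)·2 sin(π/3) = 1.01×10⁻⁴ T.
All 3 sides add in the same direction: B = 3 × 1.01×10⁻⁴ = 3.02×10⁻⁴ T.

B ≈ 302 μT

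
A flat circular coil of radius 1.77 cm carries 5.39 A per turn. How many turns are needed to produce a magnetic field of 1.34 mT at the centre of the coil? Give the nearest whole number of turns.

N = 7

For an N-turn coil, B = Nμ₀I/(2R). A single turn gives B₁ = 1.91×10⁻⁴ T with R = 0.0177 m.
N = B/B₁ = 1.34×10⁻³ / 1.91×10⁻⁴ = 7.00.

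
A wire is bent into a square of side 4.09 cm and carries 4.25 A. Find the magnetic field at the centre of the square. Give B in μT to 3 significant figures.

Each side is a finite straight segment at perpendicular distance d = a/(2 tan(π/4)) = 0.02045 m from the centre, with end-angles ±π/4.
One side contributes B₁ = (μ₀I/4πd)·2 sin(π/4) = 2.94×10⁻⁵ T.
All 4 sides add in the same direction: B = 4 × 2.94×10⁻⁵ = 1.18×10⁻⁴ T.

B ≈ 118 μT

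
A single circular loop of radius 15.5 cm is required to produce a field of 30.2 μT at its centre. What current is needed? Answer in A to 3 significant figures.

I ≈ 7.45 A

At the centre of a circular loop B = μ₀I/(2R), so I = 2RB/μ₀.
With R = 0.155 m, I = 2 × 0.155 × 3.02×10⁻⁵ / (4π×10⁻⁷) = 7.45 A.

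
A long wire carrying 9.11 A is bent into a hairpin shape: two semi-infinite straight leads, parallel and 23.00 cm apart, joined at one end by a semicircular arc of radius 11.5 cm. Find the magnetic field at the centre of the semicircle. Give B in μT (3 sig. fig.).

The semicircular arc contributes B_arc = μ₀I·π/(4πR) = μ₀I/(4R) = 2.49×10⁻⁵ T.
Each semi-infinite lead is at perpendicular distance R = 0.115 m from the centre, with the perpendicular foot at its near end, so it contributes μ₀I/(4πR); both point the same way, together 1.58×10⁻⁵ T.
Arc and leads all point the same direction: B = 2.49×10⁻⁵ + 1.58×10⁻⁵ = 4.07×10⁻⁵ T.

B ≈ 40.7 μT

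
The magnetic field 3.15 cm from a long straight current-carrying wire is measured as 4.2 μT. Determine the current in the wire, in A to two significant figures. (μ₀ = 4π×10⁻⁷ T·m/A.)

I ≈ 0.66 A

For a long straight wire B = μ₀I/(2πd), so I = 2πdB/μ₀.
I = 2π × 0.0315 × 4.20×10⁻⁶ / (4π×10⁻⁷) = 0.661 A.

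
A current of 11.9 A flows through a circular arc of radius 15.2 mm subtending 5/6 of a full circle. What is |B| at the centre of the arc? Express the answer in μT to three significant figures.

B ≈ 410 μT

The Biot–Savart field of a circular arc at its centre is B = μ₀Iφ/(4πR), with φ = 5.236 rad.
B = (4π×10⁻⁷ × 11.9 × 5.236) / (4π × 0.0152) = 4.10×10⁻⁴ T.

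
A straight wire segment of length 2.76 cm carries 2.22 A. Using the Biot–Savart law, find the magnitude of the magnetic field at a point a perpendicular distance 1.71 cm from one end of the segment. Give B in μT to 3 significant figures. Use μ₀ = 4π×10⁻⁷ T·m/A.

B ≈ 11.0 μT

For a finite straight segment, B = (μ₀I/4πd)(sinθ₁ + sinθ₂), where θ₁, θ₂ are the angles from the perpendicular to each end.
The perpendicular foot is at one end, so the two end-offsets along the wire are 0 and L = 0.0276 m.
sinθ₁ = 0/√(0²+0.0171²) = 0.0000; sinθ₂ = 0.0276/√(0.0276²+0.0171²) = 0.8501.
B = (4π×10⁻⁷ × 2.22) / (4π × 0.0171) × (0.0000 + 0.8501) = 1.10×10⁻⁵ T.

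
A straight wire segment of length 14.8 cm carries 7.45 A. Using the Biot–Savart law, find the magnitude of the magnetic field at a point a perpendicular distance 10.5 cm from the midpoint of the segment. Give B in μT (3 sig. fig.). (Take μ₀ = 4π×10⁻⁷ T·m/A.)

For a finite straight segment, B = (μ₀I/4πd)(sinθ₁ + sinθ₂), where θ₁, θ₂ are the angles from the perpendicular to each end.
The perpendicular from the point meets the wire at its midpoint, so each end is L/2 = 0.074 m away along the wire.
sinθ₁ = 0.074/√(0.074²+0.105²) = 0.5761; sinθ₂ = 0.074/√(0.074²+0.105²) = 0.5761.
B = (4π×10⁻⁷ × 7.45) / (4π × 0.105) × (0.5761 + 0.5761) = 8.17×10⁻⁶ T.

B ≈ 8.17 μT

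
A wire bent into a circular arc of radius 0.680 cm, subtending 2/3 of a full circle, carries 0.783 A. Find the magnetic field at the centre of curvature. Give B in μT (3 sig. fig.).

The Biot–Savart field of a circular arc at its centre is B = μ₀Iφ/(4πR), with φ = 4.189 rad.
B = (4π×10⁻⁷ × 0.783 × 4.189) / (4π × 0.0068) = 4.82×10⁻⁵ T.

B ≈ 48.2 μT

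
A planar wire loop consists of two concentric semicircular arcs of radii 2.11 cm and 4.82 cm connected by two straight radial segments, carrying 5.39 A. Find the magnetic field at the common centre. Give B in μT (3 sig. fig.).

The radial connectors point toward the centre, so dl × r̂ = 0 and they contribute nothing.
Each semicircle gives μ₀I/(4R): inner arc 8.03×10⁻⁵ T, outer arc 3.51×10⁻⁵ T.
The two arcs carry current in opposite angular senses, so their fields oppose: B = |8.03×10⁻⁵ − 3.51×10⁻⁵| = 4.51×10⁻⁵ T.

B ≈ 45.1 μT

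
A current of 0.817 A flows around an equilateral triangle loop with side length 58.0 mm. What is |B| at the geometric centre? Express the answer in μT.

B ≈ 25.4 μT

Each side is a finite straight segment at perpendicular distance d = a/(2 tan(π/3)) = 0.01674 m from the centre, with end-angles ±π/3.
One side contributes B₁ = (μ₀I/4πd)·2 sin(π/3) = 8.45×10⁻⁶ T.
All 3 sides add in the same direction: B = 3 × 8.45×10⁻⁶ = 2.54×10⁻⁵ T.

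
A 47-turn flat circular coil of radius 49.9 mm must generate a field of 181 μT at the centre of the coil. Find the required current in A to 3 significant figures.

I ≈ 0.306 A

For an N-turn coil, B = Nμ₀I/(2R) with R = 0.0499 m, so I = 2RB/(Nμ₀) = 2 × 0.0499 × 1.81×10⁻⁴ / (47 × 4π×10⁻⁷) = 0.306 A.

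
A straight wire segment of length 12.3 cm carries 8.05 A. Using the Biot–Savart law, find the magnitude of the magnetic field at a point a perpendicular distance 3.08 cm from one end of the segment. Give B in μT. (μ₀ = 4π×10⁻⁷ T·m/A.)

B ≈ 25.4 μT

For a finite straight segment, B = (μ₀I/4πd)(sinθ₁ + sinθ₂), where θ₁, θ₂ are the angles from the perpendicular to each end.
The perpendicular foot is at one end, so the two end-offsets along the wire are 0 and L = 0.123 m.
sinθ₁ = 0/√(0²+0.0308²) = 0.0000; sinθ₂ = 0.123/√(0.123²+0.0308²) = 0.9700.
B = (4π×10⁻⁷ × 8.05) / (4π × 0.0308) × (0.0000 + 0.9700) = 2.54×10⁻⁵ T.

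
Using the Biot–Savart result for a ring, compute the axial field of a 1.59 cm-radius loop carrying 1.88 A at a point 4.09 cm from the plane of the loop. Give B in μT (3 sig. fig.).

B ≈ 3.53 μT

On the axis of a circular loop, B = μ₀IR² / [2(R²+z²)^(3/2)].
R² + z² = (0.0159)² + (0.0409)² = 0.001926 m², and (R²+z²)^(3/2) = 8.45×10⁻⁵ m³.
B = (4π×10⁻⁷ × 1.88 × 0.0002528) / (2 × 8.45×10⁻⁵) = 3.53×10⁻⁶ T.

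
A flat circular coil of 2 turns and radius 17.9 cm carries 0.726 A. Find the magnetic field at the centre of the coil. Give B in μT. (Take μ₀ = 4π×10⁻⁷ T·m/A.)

B ≈ 5.10 μT

For an N-turn flat coil, B = Nμ₀I/(2R) with R = 0.179 m.
B = 2 × 2.55×10⁻⁶ T = 5.10×10⁻⁶ T.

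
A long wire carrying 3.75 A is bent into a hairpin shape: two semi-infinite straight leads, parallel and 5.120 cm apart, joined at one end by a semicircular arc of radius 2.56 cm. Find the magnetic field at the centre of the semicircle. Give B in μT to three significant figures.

The semicircular arc contributes B_arc = μ₀I·π/(4πR) = μ₀I/(4R) = 4.60×10⁻⁵ T.
Each semi-infinite lead is at perpendicular distance R = 0.0256 m from the centre, with the perpendicular foot at its near end, so it contributes μ₀I/(4πR); both point the same way, together 2.93×10⁻⁵ T.
Arc and leads all point the same direction: B = 4.60×10⁻⁵ + 2.93×10⁻⁵ = 7.53×10⁻⁵ T.

B ≈ 75.3 μT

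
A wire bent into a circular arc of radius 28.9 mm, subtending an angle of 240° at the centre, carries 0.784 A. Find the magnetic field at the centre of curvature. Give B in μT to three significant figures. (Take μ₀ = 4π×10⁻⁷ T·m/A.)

B ≈ 11.4 μT

The Biot–Savart field of a circular arc at its centre is B = μ₀Iφ/(4πR), with φ = 4.189 rad.
B = (4π×10⁻⁷ × 0.784 × 4.189) / (4π × 0.0289) = 1.14×10⁻⁵ T.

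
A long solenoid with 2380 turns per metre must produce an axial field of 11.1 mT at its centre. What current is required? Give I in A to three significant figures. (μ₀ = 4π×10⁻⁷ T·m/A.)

Inside a long solenoid B = μ₀nI with n = 2380 m⁻¹, so I = B/(μ₀n).
I = 1.11×10⁻² / (4π×10⁻⁷ × 2380) = 3.71 A.

I ≈ 3.71 A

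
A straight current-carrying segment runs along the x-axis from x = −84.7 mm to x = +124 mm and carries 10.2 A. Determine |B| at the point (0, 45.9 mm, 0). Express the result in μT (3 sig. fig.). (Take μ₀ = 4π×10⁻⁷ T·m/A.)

B ≈ 40.4 μT

For a finite straight segment, B = (μ₀I/4πd)(sinθ₁ + sinθ₂), where θ₁, θ₂ are the angles from the perpendicular to each end.
The perpendicular distance is d = 0.0459 m; the end-offsets along the wire are a = 0.0847 m and b = 0.124 m.
sinθ₁ = 0.0847/√(0.0847²+0.0459²) = 0.8792; sinθ₂ = 0.124/√(0.124²+0.0459²) = 0.9378.
B = (4π×10⁻⁷ × 10.2) / (4π × 0.0459) × (0.8792 + 0.9378) = 4.04×10⁻⁵ T.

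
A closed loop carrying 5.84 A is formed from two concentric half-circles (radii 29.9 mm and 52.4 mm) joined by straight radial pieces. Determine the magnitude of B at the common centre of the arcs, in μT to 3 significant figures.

The radial connectors point toward the centre, so dl × r̂ = 0 and they contribute nothing.
Each semicircle gives μ₀I/(4R): inner arc 6.14×10⁻⁵ T, outer arc 3.50×10⁻⁵ T.
The two arcs carry current in opposite angular senses, so their fields oppose: B = |6.14×10⁻⁵ − 3.50×10⁻⁵| = 2.63×10⁻⁵ T.

B ≈ 26.3 μT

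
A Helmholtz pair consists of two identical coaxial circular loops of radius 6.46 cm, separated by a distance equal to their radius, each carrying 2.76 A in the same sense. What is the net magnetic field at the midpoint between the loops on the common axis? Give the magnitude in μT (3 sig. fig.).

Each loop contributes B = μ₀IR²/[2(R²+z²)^(3/2)] on the axis, with z measured from that loop.
Loop 1 (z = 0.0323 m): B₁ = 1.92×10⁻⁵ T. Loop 2 (z = 0.0323 m): B₂ = 1.92×10⁻⁵ T.
The fields add: B = B₁ + B₂ = 3.84×10⁻⁵ T.

B ≈ 38.4 μT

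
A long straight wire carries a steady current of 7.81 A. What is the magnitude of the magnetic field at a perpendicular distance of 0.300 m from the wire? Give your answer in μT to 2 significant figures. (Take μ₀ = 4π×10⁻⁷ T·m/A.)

B ≈ 5.2 μT

For an infinitely long straight wire, B = μ₀I/(2πd).
B = (4π×10⁻⁷ × 7.81) / (2π × 0.3) = 5.21×10⁻⁶ T.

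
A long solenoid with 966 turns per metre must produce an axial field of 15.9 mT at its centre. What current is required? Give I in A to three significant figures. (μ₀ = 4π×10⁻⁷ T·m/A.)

Inside a long solenoid B = μ₀nI with n = 966 m⁻¹, so I = B/(μ₀n).
I = 1.59×10⁻² / (4π×10⁻⁷ × 966) = 13.1 A.

I ≈ 13.1 A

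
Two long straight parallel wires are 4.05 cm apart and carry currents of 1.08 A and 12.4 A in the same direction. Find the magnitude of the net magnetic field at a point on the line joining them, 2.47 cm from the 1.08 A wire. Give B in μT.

Each long wire gives B = μ₀I/(2πd). Distances are d₁ = 0.0247 m and d₂ = 0.0158 m.
B₁ = 8.74×10⁻⁶ T, B₂ = 1.57×10⁻⁴ T.
Between parallel currents the two contributions point in opposite directions, so they subtract. B = |B₁ − B₂| = |8.74×10⁻⁶ − 1.57×10⁻⁴| = 1.48×10⁻⁴ T.

B ≈ 148 μT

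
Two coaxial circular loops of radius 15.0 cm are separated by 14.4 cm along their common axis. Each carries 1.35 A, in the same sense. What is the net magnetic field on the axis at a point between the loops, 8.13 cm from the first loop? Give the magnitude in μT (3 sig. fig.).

B ≈ 8.28 μT

Each loop contributes B = μ₀IR²/[2(R²+z²)^(3/2)] on the axis, with z measured from that loop.
Loop 1 (z = 0.0813 m): B₁ = 3.84×10⁻⁶ T. Loop 2 (z = 0.0627 m): B₂ = 4.44×10⁻⁶ T.
The fields add: B = B₁ + B₂ = 8.28×10⁻⁶ T.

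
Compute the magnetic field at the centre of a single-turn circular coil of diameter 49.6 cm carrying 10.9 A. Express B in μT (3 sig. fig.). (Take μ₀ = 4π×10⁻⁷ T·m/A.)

B ≈ 27.6 μT

At the centre of a circular loop the Biot–Savart law gives B = μ₀I/(2R) (so R = 0.248 m).
B = (4π×10⁻⁷ × 10.9) / (2 × 0.248) = 2.76×10⁻⁵ T.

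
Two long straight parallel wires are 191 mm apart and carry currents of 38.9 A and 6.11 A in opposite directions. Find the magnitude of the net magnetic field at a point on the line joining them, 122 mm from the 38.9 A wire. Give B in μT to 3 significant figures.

B ≈ 81.5 μT

Each long wire gives B = μ₀I/(2πd). Distances are d₁ = 0.122 m and d₂ = 0.069 m.
B₁ = 6.38×10⁻⁵ T, B₂ = 1.77×10⁻⁵ T.
Between antiparallel currents both contributions point the same way, so they add. B = B₁ + B₂ = 6.38×10⁻⁵ + 1.77×10⁻⁵ = 8.15×10⁻⁵ T.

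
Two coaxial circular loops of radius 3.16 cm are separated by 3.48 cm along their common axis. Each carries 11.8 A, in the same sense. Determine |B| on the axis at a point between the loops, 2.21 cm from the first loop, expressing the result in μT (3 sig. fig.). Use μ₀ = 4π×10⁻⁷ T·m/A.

B ≈ 317 μT

Each loop contributes B = μ₀IR²/[2(R²+z²)^(3/2)] on the axis, with z measured from that loop.
Loop 1 (z = 0.0221 m): B₁ = 1.29×10⁻⁴ T. Loop 2 (z = 0.0127 m): B₂ = 1.87×10⁻⁴ T.
The fields add: B = B₁ + B₂ = 3.17×10⁻⁴ T.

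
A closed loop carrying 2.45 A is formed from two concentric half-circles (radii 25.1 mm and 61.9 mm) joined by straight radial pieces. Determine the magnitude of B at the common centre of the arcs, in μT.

The radial connectors point toward the centre, so dl × r̂ = 0 and they contribute nothing.
Each semicircle gives μ₀I/(4R): inner arc 3.07×10⁻⁵ T, outer arc 1.24×10⁻⁵ T.
The two arcs carry current in opposite angular senses, so their fields oppose: B = |3.07×10⁻⁵ − 1.24×10⁻⁵| = 1.82×10⁻⁵ T.

B ≈ 18.2 μT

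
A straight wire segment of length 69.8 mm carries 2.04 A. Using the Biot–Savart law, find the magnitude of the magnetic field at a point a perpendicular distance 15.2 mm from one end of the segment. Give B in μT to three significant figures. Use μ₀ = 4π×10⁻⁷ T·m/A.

B ≈ 13.1 μT

For a finite straight segment, B = (μ₀I/4πd)(sinθ₁ + sinθ₂), where θ₁, θ₂ are the angles from the perpendicular to each end.
The perpendicular foot is at one end, so the two end-offsets along the wire are 0 and L = 0.0698 m.
sinθ₁ = 0/√(0²+0.0152²) = 0.0000; sinθ₂ = 0.0698/√(0.0698²+0.0152²) = 0.9771.
B = (4π×10⁻⁷ × 2.04) / (4π × 0.0152) × (0.0000 + 0.9771) = 1.31×10⁻⁵ T.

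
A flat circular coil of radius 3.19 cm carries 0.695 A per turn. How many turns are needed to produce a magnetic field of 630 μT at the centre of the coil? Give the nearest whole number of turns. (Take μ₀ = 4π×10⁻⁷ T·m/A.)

N = 46

For an N-turn coil, B = Nμ₀I/(2R). A single turn gives B₁ = 1.37×10⁻⁵ T with R = 0.0319 m.
N = B/B₁ = 6.30×10⁻⁴ / 1.37×10⁻⁵ = 46.02.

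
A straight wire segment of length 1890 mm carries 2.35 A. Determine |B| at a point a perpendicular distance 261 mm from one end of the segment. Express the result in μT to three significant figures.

For a finite straight segment, B = (μ₀I/4πd)(sinθ₁ + sinθ₂), where θ₁, θ₂ are the angles from the perpendicular to each end.
The perpendicular foot is at one end, so the two end-offsets along the wire are 0 and L = 1.89 m.
sinθ₁ = 0/√(0²+0.261²) = 0.0000; sinθ₂ = 1.89/√(1.89²+0.261²) = 0.9906.
B = (4π×10⁻⁷ × 2.35) / (4π × 0.261) × (0.0000 + 0.9906) = 8.92×10⁻⁷ T.

B ≈ 0.892 μT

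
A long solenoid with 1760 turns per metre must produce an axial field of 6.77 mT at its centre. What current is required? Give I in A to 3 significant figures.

I ≈ 3.06 A

Inside a long solenoid B = μ₀nI with n = 1760 m⁻¹, so I = B/(μ₀n).
I = 6.77×10⁻³ / (4π×10⁻⁷ × 1760) = 3.06 A.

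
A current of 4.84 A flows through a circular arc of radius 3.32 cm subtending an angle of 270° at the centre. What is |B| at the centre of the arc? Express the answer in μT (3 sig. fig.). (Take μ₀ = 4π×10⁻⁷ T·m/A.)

The Biot–Savart field of a circular arc at its centre is B = μ₀Iφ/(4πR), with φ = 4.712 rad.
B = (4π×10⁻⁷ × 4.84 × 4.712) / (4π × 0.0332) = 6.87×10⁻⁵ T.

B ≈ 68.7 μT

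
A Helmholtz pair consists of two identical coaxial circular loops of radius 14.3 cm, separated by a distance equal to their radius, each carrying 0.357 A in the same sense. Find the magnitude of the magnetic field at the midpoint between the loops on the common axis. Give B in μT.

B ≈ 2.24 μT

Each loop contributes B = μ₀IR²/[2(R²+z²)^(3/2)] on the axis, with z measured from that loop.
Loop 1 (z = 0.0715 m): B₁ = 1.12×10⁻⁶ T. Loop 2 (z = 0.0715 m): B₂ = 1.12×10⁻⁶ T.
The fields add: B = B₁ + B₂ = 2.24×10⁻⁶ T.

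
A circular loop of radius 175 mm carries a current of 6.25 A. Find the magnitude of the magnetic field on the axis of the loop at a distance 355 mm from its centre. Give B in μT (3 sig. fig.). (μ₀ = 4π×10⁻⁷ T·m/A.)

On the axis of a circular loop, B = μ₀IR² / [2(R²+z²)^(3/2)].
R² + z² = (0.175)² + (0.355)² = 0.1567 m², and (R²+z²)^(3/2) = 6.20×10⁻² m³.
B = (4π×10⁻⁷ × 6.25 × 0.03063) / (2 × 6.20×10⁻²) = 1.94×10⁻⁶ T.

B ≈ 1.94 μT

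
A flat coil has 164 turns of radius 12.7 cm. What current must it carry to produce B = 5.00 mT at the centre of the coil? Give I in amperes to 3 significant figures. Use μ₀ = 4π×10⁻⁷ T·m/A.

For an N-turn coil, B = Nμ₀I/(2R) with R = 0.127 m, so I = 2RB/(Nμ₀) = 2 × 0.127 × 5.00×10⁻³ / (164 × 4π×10⁻⁷) = 6.16 A.

I ≈ 6.16 A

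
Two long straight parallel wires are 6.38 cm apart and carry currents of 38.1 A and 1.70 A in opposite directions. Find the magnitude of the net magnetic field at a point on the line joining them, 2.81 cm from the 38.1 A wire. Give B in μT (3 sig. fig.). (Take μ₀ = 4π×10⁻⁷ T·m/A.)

B ≈ 281 μT

Each long wire gives B = μ₀I/(2πd). Distances are d₁ = 0.0281 m and d₂ = 0.0357 m.
B₁ = 2.71×10⁻⁴ T, B₂ = 9.52×10⁻⁶ T.
Between antiparallel currents both contributions point the same way, so they add. B = B₁ + B₂ = 2.71×10⁻⁴ + 9.52×10⁻⁶ = 2.81×10⁻⁴ T.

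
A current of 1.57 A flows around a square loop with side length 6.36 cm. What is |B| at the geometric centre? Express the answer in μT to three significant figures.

Each side is a finite straight segment at perpendicular distance d = a/(2 tan(π/4)) = 0.0318 m from the centre, with end-angles ±π/4.
One side contributes B₁ = (μ₀I/4πd)·2 sin(π/4) = 6.98×10⁻⁶ T.
All 4 sides add in the same direction: B = 4 × 6.98×10⁻⁶ = 2.79×10⁻⁵ T.

B ≈ 27.9 μT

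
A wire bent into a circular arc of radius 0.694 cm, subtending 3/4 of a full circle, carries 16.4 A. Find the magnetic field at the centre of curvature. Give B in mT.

The Biot–Savart field of a circular arc at its centre is B = μ₀Iφ/(4πR), with φ = 4.712 rad.
B = (4π×10⁻⁷ × 16.4 × 4.712) / (4π × 0.00694) = 1.11×10⁻³ T.

B ≈ 1.11 mT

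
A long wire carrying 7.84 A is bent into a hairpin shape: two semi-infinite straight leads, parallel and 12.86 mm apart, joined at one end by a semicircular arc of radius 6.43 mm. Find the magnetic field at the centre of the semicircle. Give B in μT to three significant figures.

B ≈ 627 μT

The semicircular arc contributes B_arc = μ₀I·π/(4πR) = μ₀I/(4R) = 3.83×10⁻⁴ T.
Each semi-infinite lead is at perpendicular distance R = 0.00643 m from the centre, with the perpendicular foot at its near end, so it contributes μ₀I/(4πR); both point the same way, together 2.44×10⁻⁴ T.
Arc and leads all point the same direction: B = 3.83×10⁻⁴ + 2.44×10⁻⁴ = 6.27×10⁻⁴ T.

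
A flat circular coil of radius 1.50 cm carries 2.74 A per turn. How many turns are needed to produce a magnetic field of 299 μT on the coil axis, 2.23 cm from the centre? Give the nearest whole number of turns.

For an N-turn coil, B = Nμ₀IR²/[2(R²+z²)^(3/2)]. A single turn gives B₁ = 2.00×10⁻⁵ T with R = 0.015 m, z = 0.0223 m.
N = B/B₁ = 2.99×10⁻⁴ / 2.00×10⁻⁵ = 14.98.

N = 15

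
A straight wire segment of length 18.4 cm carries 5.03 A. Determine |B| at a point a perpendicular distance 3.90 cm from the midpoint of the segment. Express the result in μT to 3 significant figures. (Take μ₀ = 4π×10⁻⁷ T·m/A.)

B ≈ 23.7 μT

For a finite straight segment, B = (μ₀I/4πd)(sinθ₁ + sinθ₂), where θ₁, θ₂ are the angles from the perpendicular to each end.
The perpendicular from the point meets the wire at its midpoint, so each end is L/2 = 0.092 m away along the wire.
sinθ₁ = 0.092/√(0.092²+0.039²) = 0.9207; sinθ₂ = 0.092/√(0.092²+0.039²) = 0.9207.
B = (4π×10⁻⁷ × 5.03) / (4π × 0.039) × (0.9207 + 0.9207) = 2.37×10⁻⁵ T.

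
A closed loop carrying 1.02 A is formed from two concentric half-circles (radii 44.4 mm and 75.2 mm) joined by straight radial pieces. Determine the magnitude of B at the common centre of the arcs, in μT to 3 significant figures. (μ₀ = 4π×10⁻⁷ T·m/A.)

B ≈ 2.96 μT

The radial connectors point toward the centre, so dl × r̂ = 0 and they contribute nothing.
Each semicircle gives μ₀I/(4R): inner arc 7.22×10⁻⁶ T, outer arc 4.26×10⁻⁶ T.
The two arcs carry current in opposite angular senses, so their fields oppose: B = |7.22×10⁻⁶ − 4.26×10⁻⁶| = 2.96×10⁻⁶ T.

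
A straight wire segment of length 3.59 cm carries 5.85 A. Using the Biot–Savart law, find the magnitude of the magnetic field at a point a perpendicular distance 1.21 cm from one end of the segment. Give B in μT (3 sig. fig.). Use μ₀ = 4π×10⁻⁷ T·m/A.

For a finite straight segment, B = (μ₀I/4πd)(sinθ₁ + sinθ₂), where θ₁, θ₂ are the angles from the perpendicular to each end.
The perpendicular foot is at one end, so the two end-offsets along the wire are 0 and L = 0.0359 m.
sinθ₁ = 0/√(0²+0.0121²) = 0.0000; sinθ₂ = 0.0359/√(0.0359²+0.0121²) = 0.9476.
B = (4π×10⁻⁷ × 5.85) / (4π × 0.0121) × (0.0000 + 0.9476) = 4.58×10⁻⁵ T.

B ≈ 45.8 μT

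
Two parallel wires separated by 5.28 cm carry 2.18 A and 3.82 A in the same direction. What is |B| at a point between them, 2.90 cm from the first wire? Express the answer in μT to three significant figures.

Each long wire gives B = μ₀I/(2πd). Distances are d₁ = 0.029 m and d₂ = 0.0238 m.
B₁ = 1.50×10⁻⁵ T, B₂ = 3.21×10⁻⁵ T.
Between parallel currents the two contributions point in opposite directions, so they subtract. B = |B₁ − B₂| = |1.50×10⁻⁵ − 3.21×10⁻⁵| = 1.71×10⁻⁵ T.

B ≈ 17.1 μT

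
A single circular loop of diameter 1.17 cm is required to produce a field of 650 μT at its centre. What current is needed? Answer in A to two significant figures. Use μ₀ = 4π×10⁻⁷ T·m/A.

I ≈ 6.1 A

At the centre of a circular loop B = μ₀I/(2R), so I = 2RB/μ₀.
With R = 0.00585 m, I = 2 × 0.00585 × 6.50×10⁻⁴ / (4π×10⁻⁷) = 6.05 A.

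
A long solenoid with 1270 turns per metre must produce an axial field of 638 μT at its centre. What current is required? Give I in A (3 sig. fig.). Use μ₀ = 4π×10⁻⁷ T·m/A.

Inside a long solenoid B = μ₀nI with n = 1270 m⁻¹, so I = B/(μ₀n).
I = 6.38×10⁻⁴ / (4π×10⁻⁷ × 1270) = 0.400 A.

I ≈ 0.400 A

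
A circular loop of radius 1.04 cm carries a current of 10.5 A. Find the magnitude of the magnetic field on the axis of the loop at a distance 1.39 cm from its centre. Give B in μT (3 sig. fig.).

B ≈ 136 μT

On the axis of a circular loop, B = μ₀IR² / [2(R²+z²)^(3/2)].
R² + z² = (0.0104)² + (0.0139)² = 0.0003014 m², and (R²+z²)^(3/2) = 5.23×10⁻⁶ m³.
B = (4π×10⁻⁷ × 10.5 × 0.0001082) / (2 × 5.23×10⁻⁶) = 1.36×10⁻⁴ T.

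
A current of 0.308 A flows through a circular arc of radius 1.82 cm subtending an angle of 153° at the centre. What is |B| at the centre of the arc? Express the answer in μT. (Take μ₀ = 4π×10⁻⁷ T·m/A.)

B ≈ 4.52 μT

The Biot–Savart field of a circular arc at its centre is B = μ₀Iφ/(4πR), with φ = 2.67 rad.
B = (4π×10⁻⁷ × 0.308 × 2.67) / (4π × 0.0182) = 4.52×10⁻⁶ T.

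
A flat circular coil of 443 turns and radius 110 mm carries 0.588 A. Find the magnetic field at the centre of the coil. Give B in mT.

For an N-turn flat coil, B = Nμ₀I/(2R) with R = 0.11 m.
B = 443 × 3.36×10⁻⁶ T = 1.49×10⁻³ T.

B ≈ 1.49 mT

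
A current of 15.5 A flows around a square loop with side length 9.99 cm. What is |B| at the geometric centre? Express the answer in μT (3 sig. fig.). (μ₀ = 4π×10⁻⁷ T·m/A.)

B ≈ 176 μT

Each side is a finite straight segment at perpendicular distance d = a/(2 tan(π/4)) = 0.04995 m from the centre, with end-angles ±π/4.
One side contributes B₁ = (μ₀I/4πd)·2 sin(π/4) = 4.39×10⁻⁵ T.
All 4 sides add in the same direction: B = 4 × 4.39×10⁻⁵ = 1.76×10⁻⁴ T.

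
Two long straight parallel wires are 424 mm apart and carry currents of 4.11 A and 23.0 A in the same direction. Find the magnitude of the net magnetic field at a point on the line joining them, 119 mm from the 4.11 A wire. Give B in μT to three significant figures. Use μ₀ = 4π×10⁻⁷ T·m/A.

B ≈ 8.17 μT

Each long wire gives B = μ₀I/(2πd). Distances are d₁ = 0.119 m and d₂ = 0.305 m.
B₁ = 6.91×10⁻⁶ T, B₂ = 1.51×10⁻⁵ T.
Between parallel currents the two contributions point in opposite directions, so they subtract. B = |B₁ − B₂| = |6.91×10⁻⁶ − 1.51×10⁻⁵| = 8.17×10⁻⁶ T.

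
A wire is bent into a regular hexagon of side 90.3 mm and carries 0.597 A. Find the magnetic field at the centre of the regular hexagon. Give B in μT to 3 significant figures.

Each side is a finite straight segment at perpendicular distance d = a/(2 tan(π/6)) = 0.0782 m from the centre, with end-angles ±π/6.
One side contributes B₁ = (μ₀I/4πd)·2 sin(π/6) = 7.63×10⁻⁷ T.
All 6 sides add in the same direction: B = 6 × 7.63×10⁻⁷ = 4.58×10⁻⁶ T.

B ≈ 4.58 μT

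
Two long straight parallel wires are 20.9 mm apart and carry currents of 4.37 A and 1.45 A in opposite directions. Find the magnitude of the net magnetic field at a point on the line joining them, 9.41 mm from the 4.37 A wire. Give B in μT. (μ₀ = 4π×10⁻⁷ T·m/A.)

B ≈ 118 μT

Each long wire gives B = μ₀I/(2πd). Distances are d₁ = 0.00941 m and d₂ = 0.01149 m.
B₁ = 9.29×10⁻⁵ T, B₂ = 2.52×10⁻⁵ T.
Between antiparallel currents both contributions point the same way, so they add. B = B₁ + B₂ = 9.29×10⁻⁵ + 2.52×10⁻⁵ = 1.18×10⁻⁴ T.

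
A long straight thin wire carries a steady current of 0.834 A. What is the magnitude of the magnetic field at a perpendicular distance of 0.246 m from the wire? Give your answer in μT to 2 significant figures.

For an infinitely long straight wire, B = μ₀I/(2πd).
B = (4π×10⁻⁷ × 0.834) / (2π × 0.246) = 6.78×10⁻⁷ T.

B ≈ 0.68 μT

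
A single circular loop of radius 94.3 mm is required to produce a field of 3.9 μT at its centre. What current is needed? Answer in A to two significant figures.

I ≈ 0.59 A

At the centre of a circular loop B = μ₀I/(2R), so I = 2RB/μ₀.
With R = 0.0943 m, I = 2 × 0.0943 × 3.90×10⁻⁶ / (4π×10⁻⁷) = 0.585 A.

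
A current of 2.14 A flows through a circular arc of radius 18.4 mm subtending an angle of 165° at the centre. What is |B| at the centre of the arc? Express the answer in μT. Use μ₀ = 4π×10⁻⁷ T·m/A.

The Biot–Savart field of a circular arc at its centre is B = μ₀Iφ/(4πR), with φ = 2.88 rad.
B = (4π×10⁻⁷ × 2.14 × 2.88) / (4π × 0.0184) = 3.35×10⁻⁵ T.

B ≈ 33.5 μT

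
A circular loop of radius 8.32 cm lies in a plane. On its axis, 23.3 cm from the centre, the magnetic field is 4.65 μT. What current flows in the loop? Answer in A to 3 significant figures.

On the axis of a loop, B = μ₀IR²/[2(R²+z²)^(3/2)], so I = 2B(R²+z²)^(3/2)/(μ₀R²).
R² + z² = 0.006922 + 0.05429 = 0.06121 m²; raised to 3/2 gives 1.51×10⁻² m³.
I = 2 × 4.65×10⁻⁶ × 1.51×10⁻² / (1.26×10⁻⁶ × 0.006922) = 16.2 A.

I ≈ 16.2 A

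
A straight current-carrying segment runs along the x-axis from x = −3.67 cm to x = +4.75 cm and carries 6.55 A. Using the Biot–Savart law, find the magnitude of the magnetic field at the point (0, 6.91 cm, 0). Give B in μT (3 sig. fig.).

For a finite straight segment, B = (μ₀I/4πd)(sinθ₁ + sinθ₂), where θ₁, θ₂ are the angles from the perpendicular to each end.
The perpendicular distance is d = 0.0691 m; the end-offsets along the wire are a = 0.0367 m and b = 0.0475 m.
sinθ₁ = 0.0367/√(0.0367²+0.0691²) = 0.4691; sinθ₂ = 0.0475/√(0.0475²+0.0691²) = 0.5665.
B = (4π×10⁻⁷ × 6.55) / (4π × 0.0691) × (0.4691 + 0.5665) = 9.82×10⁻⁶ T.

B ≈ 9.82 μT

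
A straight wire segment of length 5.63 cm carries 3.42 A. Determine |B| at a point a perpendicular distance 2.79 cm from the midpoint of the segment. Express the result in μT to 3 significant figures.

B ≈ 17.4 μT

For a finite straight segment, B = (μ₀I/4πd)(sinθ₁ + sinθ₂), where θ₁, θ₂ are the angles from the perpendicular to each end.
The perpendicular from the point meets the wire at its midpoint, so each end is L/2 = 0.02815 m away along the wire.
sinθ₁ = 0.02815/√(0.02815²+0.0279²) = 0.7103; sinθ₂ = 0.02815/√(0.02815²+0.0279²) = 0.7103.
B = (4π×10⁻⁷ × 3.42) / (4π × 0.0279) × (0.7103 + 0.7103) = 1.74×10⁻⁵ T.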